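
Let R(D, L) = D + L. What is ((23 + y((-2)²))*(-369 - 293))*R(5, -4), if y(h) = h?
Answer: -17874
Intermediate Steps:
((23 + y((-2)²))*(-369 - 293))*R(5, -4) = ((23 + (-2)²)*(-369 - 293))*(5 - 4) = ((23 + 4)*(-662))*1 = (27*(-662))*1 = -17874*1 = -17874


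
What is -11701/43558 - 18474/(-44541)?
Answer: 94505417/646705626 ≈ 0.14613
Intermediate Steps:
-11701/43558 - 18474/(-44541) = -11701*1/43558 - 18474*(-1/44541) = -11701/43558 + 6158/14847 = 94505417/646705626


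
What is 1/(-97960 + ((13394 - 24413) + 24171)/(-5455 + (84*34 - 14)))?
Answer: -871/85327544 ≈ -1.0208e-5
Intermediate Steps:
1/(-97960 + ((13394 - 24413) + 24171)/(-5455 + (84*34 - 14))) = 1/(-97960 + (-11019 + 24171)/(-5455 + (2856 - 14))) = 1/(-97960 + 13152/(-5455 + 2842)) = 1/(-97960 + 13152/(-2613)) = 1/(-97960 + 13152*(-1/2613)) = 1/(-97960 - 4384/871) = 1/(-85327544/871) = -871/85327544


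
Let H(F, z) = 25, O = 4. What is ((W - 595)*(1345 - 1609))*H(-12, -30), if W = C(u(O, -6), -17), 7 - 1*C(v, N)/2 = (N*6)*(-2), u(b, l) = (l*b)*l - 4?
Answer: 6527400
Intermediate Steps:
u(b, l) = -4 + b*l² (u(b, l) = (b*l)*l - 4 = b*l² - 4 = -4 + b*l²)
C(v, N) = 14 + 24*N (C(v, N) = 14 - 2*N*6*(-2) = 14 - 2*6*N*(-2) = 14 - (-24)*N = 14 + 24*N)
W = -394 (W = 14 + 24*(-17) = 14 - 408 = -394)
((W - 595)*(1345 - 1609))*H(-12, -30) = ((-394 - 595)*(1345 - 1609))*25 = -989*(-264)*25 = 261096*25 = 6527400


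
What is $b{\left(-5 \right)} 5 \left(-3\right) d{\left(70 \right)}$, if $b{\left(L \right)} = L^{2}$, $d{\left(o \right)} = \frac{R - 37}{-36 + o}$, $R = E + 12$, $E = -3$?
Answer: $\frac{5250}{17} \approx 308.82$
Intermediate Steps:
$R = 9$ ($R = -3 + 12 = 9$)
$d{\left(o \right)} = - \frac{28}{-36 + o}$ ($d{\left(o \right)} = \frac{9 - 37}{-36 + o} = - \frac{28}{-36 + o}$)
$b{\left(-5 \right)} 5 \left(-3\right) d{\left(70 \right)} = \left(-5\right)^{2} \cdot 5 \left(-3\right) \left(- \frac{28}{-36 + 70}\right) = 25 \cdot 5 \left(-3\right) \left(- \frac{28}{34}\right) = 125 \left(-3\right) \left(\left(-28\right) \frac{1}{34}\right) = \left(-375\right) \left(- \frac{14}{17}\right) = \frac{5250}{17}$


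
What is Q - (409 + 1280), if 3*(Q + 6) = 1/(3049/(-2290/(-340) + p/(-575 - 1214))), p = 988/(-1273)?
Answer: -63184747349035/37277153274 ≈ -1695.0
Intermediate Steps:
p = -52/67 (p = 988*(-1/1273) = -52/67 ≈ -0.77612)
Q = -223635469249/37277153274 (Q = -6 + 1/(3*((3049/(-2290/(-340) - 52/(67*(-575 - 1214)))))) = -6 + 1/(3*((3049/(-2290*(-1/340) - 52/67/(-1789))))) = -6 + 1/(3*((3049/(229/34 - 52/67*(-1/1789))))) = -6 + 1/(3*((3049/(229/34 + 52/119863)))) = -6 + 1/(3*((3049/(27450395/4075342)))) = -6 + 1/(3*((3049*(4075342/27450395)))) = -6 + 1/(3*(12425717758/27450395)) = -6 + (1/3)*(27450395/12425717758) = -6 + 27450395/37277153274 = -223635469249/37277153274 ≈ -5.9993)
Q - (409 + 1280) = -223635469249/37277153274 - (409 + 1280) = -223635469249/37277153274 - 1*1689 = -223635469249/37277153274 - 1689 = -63184747349035/37277153274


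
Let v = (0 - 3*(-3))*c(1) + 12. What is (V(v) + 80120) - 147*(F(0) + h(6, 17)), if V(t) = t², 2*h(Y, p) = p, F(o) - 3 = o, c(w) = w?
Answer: 157741/2 ≈ 78871.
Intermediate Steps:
F(o) = 3 + o
h(Y, p) = p/2
v = 21 (v = (0 - 3*(-3))*1 + 12 = (0 + 9)*1 + 12 = 9*1 + 12 = 9 + 12 = 21)
(V(v) + 80120) - 147*(F(0) + h(6, 17)) = (21² + 80120) - 147*((3 + 0) + (½)*17) = (441 + 80120) - 147*(3 + 17/2) = 80561 - 147*23/2 = 80561 - 3381/2 = 157741/2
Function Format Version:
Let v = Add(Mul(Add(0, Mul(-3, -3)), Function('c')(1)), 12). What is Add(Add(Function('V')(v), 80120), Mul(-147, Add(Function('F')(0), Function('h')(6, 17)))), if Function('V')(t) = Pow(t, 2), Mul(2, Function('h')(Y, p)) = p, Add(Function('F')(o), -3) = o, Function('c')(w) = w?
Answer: Rational(157741, 2) ≈ 78871.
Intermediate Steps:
Function('F')(o) = Add(3, o)
Function('h')(Y, p) = Mul(Rational(1, 2), p)
v = 21 (v = Add(Mul(Add(0, Mul(-3, -3)), 1), 12) = Add(Mul(Add(0, 9), 1), 12) = Add(Mul(9, 1), 12) = Add(9, 12) = 21)
Add(Add(Function('V')(v), 80120), Mul(-147, Add(Function('F')(0), Function('h')(6, 17)))) = Add(Add(Pow(21, 2), 80120), Mul(-147, Add(Add(3, 0), Mul(Rational(1, 2), 17)))) = Add(Add(441, 80120), Mul(-147, Add(3, Rational(17, 2)))) = Add(80561, Mul(-147, Rational(23, 2))) = Add(80561, Rational(-3381, 2)) = Rational(157741, 2)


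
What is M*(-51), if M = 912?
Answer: -46512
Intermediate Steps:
M*(-51) = 912*(-51) = -46512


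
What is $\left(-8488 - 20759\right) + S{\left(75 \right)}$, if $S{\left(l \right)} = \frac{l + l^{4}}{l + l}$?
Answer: $181691$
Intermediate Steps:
$S{\left(l \right)} = \frac{l + l^{4}}{2 l}$
$\left(-8488 - 20759\right) + S{\left(75 \right)} = \left(-8488 - 20759\right) + \left(\frac{1}{2} + \frac{75^{3}}{2}\right) = -29247 + \left(\frac{1}{2} + \frac{1}{2} \cdot 421875\right) = -29247 + \left(\frac{1}{2} + \frac{421875}{2}\right) = -29247 + 210938 = 181691$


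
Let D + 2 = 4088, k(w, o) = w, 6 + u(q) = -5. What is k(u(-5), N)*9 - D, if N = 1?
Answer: -4185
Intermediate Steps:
u(q) = -11 (u(q) = -6 - 5 = -11)
D = 4086 (D = -2 + 4088 = 4086)
k(u(-5), N)*9 - D = -11*9 - 1*4086 = -99 - 4086 = -4185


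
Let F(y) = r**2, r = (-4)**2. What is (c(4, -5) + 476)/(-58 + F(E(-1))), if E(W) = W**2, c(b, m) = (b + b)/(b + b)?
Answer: 53/22 ≈ 2.4091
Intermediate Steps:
c(b, m) = 1 (c(b, m) = (2*b)/((2*b)) = (2*b)*(1/(2*b)) = 1)
r = 16
F(y) = 256 (F(y) = 16**2 = 256)
(c(4, -5) + 476)/(-58 + F(E(-1))) = (1 + 476)/(-58 + 256) = 477/198 = 477*(1/198) = 53/22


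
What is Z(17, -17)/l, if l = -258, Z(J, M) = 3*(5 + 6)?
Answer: -11/86 ≈ -0.12791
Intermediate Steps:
Z(J, M) = 33 (Z(J, M) = 3*11 = 33)
Z(17, -17)/l = 33/(-258) = 33*(-1/258) = -11/86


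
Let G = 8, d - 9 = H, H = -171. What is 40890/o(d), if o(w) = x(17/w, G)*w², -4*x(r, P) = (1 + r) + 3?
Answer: -27260/17037 ≈ -1.6000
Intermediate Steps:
d = -162 (d = 9 - 171 = -162)
x(r, P) = -1 - r/4 (x(r, P) = -((1 + r) + 3)/4 = -(4 + r)/4 = -1 - r/4)
o(w) = w²*(-1 - 17/(4*w)) (o(w) = (-1 - 17/(4*w))*w² = w²*(-1 - 17/(4*w)))
40890/o(d) = 40890/((-¼*(-162)*(17 + 4*(-162)))) = 40890/((-¼*(-162)*(17 - 648))) = 40890/((-¼*(-162)*(-631))) = 40890/(-51111/2) = 40890*(-2/51111) = -27260/17037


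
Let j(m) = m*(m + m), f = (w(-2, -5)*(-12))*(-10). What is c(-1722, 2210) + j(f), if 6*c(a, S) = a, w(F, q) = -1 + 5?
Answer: 460513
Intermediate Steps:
w(F, q) = 4
c(a, S) = a/6
f = 480 (f = (4*(-12))*(-10) = -48*(-10) = 480)
j(m) = 2*m² (j(m) = m*(2*m) = 2*m²)
c(-1722, 2210) + j(f) = (⅙)*(-1722) + 2*480² = -287 + 2*230400 = -287 + 460800 = 460513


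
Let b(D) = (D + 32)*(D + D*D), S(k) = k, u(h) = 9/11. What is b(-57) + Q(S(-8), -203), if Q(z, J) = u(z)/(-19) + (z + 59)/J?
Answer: -3385687086/42427 ≈ -79800.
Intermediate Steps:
u(h) = 9/11 (u(h) = 9*(1/11) = 9/11)
Q(z, J) = -9/209 + (59 + z)/J (Q(z, J) = (9/11)/(-19) + (z + 59)/J = (9/11)*(-1/19) + (59 + z)/J = -9/209 + (59 + z)/J)
b(D) = (32 + D)*(D + D²)
b(-57) + Q(S(-8), -203) = -57*(32 + (-57)² + 33*(-57)) + (59 - 8 - 9/209*(-203))/(-203) = -57*(32 + 3249 - 1881) - (59 - 8 + 1827/209)/203 = -57*1400 - 1/203*12486/209 = -79800 - 12486/42427 = -3385687086/42427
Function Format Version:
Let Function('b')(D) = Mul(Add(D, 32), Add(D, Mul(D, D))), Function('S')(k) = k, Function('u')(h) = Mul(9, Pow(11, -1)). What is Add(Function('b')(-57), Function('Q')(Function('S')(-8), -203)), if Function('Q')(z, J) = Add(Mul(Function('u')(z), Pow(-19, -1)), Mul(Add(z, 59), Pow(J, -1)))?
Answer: Rational(-3385687086, 42427) ≈ -79800.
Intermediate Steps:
Function('u')(h) = Rational(9, 11) (Function('u')(h) = Mul(9, Rational(1, 11)) = Rational(9, 11))
Function('Q')(z, J) = Add(Rational(-9, 209), Mul(Pow(J, -1), Add(59, z))) (Function('Q')(z, J) = Add(Mul(Rational(9, 11), Pow(-19, -1)), Mul(Add(z, 59), Pow(J, -1))) = Add(Mul(Rational(9, 11), Rational(-1, 19)), Mul(Add(59, z), Pow(J, -1))) = Add(Rational(-9, 209), Mul(Pow(J, -1), Add(59, z))))
Function('b')(D) = Mul(Add(32, D), Add(D, Pow(D, 2)))
Add(Function('b')(-57), Function('Q')(Function('S')(-8), -203)) = Add(Mul(-57, Add(32, Pow(-57, 2), Mul(33, -57))), Mul(Pow(-203, -1), Add(59, -8, Mul(Rational(-9, 209), -203)))) = Add(Mul(-57, Add(32, 3249, -1881)), Mul(Rational(-1, 203), Add(59, -8, Rational(1827, 209)))) = Add(Mul(-57, 1400), Mul(Rational(-1, 203), Rational(12486, 209))) = Add(-79800, Rational(-12486, 42427)) = Rational(-3385687086, 42427)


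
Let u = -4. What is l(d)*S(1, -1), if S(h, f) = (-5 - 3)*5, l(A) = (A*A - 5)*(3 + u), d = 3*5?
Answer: 8800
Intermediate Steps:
d = 15
l(A) = 5 - A² (l(A) = (A*A - 5)*(3 - 4) = (A² - 5)*(-1) = (-5 + A²)*(-1) = 5 - A²)
S(h, f) = -40 (S(h, f) = -8*5 = -40)
l(d)*S(1, -1) = (5 - 1*15²)*(-40) = (5 - 1*225)*(-40) = (5 - 225)*(-40) = -220*(-40) = 8800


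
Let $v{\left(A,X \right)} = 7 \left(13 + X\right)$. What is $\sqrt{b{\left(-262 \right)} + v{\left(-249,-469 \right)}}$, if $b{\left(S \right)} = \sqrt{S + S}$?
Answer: $\sqrt{-3192 + 2 i \sqrt{131}} \approx 0.2026 + 56.498 i$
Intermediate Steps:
$v{\left(A,X \right)} = 91 + 7 X$
$b{\left(S \right)} = \sqrt{2} \sqrt{S}$ ($b{\left(S \right)} = \sqrt{2 S} = \sqrt{2} \sqrt{S}$)
$\sqrt{b{\left(-262 \right)} + v{\left(-249,-469 \right)}} = \sqrt{\sqrt{2} \sqrt{-262} + \left(91 + 7 \left(-469\right)\right)} = \sqrt{\sqrt{2} i \sqrt{262} + \left(91 - 3283\right)} = \sqrt{2 i \sqrt{131} - 3192} = \sqrt{-3192 + 2 i \sqrt{131}}$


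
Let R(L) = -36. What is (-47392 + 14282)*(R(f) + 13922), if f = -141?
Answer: -459765460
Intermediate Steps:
(-47392 + 14282)*(R(f) + 13922) = (-47392 + 14282)*(-36 + 13922) = -33110*13886 = -459765460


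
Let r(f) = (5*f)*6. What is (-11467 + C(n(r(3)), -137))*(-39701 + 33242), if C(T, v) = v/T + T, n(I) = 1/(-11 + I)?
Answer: 11373711231/79 ≈ 1.4397e+8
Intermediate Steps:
r(f) = 30*f
C(T, v) = T + v/T (C(T, v) = v/T + T = T + v/T)
(-11467 + C(n(r(3)), -137))*(-39701 + 33242) = (-11467 + (1/(-11 + 30*3) - 137/(1/(-11 + 30*3))))*(-39701 + 33242) = (-11467 + (1/(-11 + 90) - 137/(1/(-11 + 90))))*(-6459) = (-11467 + (1/79 - 137/(1/79)))*(-6459) = (-11467 + (1/79 - 137/1/79))*(-6459) = (-11467 + (1/79 - 137*79))*(-6459) = (-11467 + (1/79 - 10823))*(-6459) = (-11467 - 855016/79)*(-6459) = -1760909/79*(-6459) = 11373711231/79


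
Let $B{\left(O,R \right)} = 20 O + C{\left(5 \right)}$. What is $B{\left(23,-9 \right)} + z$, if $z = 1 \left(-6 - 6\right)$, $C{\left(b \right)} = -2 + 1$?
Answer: $447$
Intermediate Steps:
$C{\left(b \right)} = -1$
$B{\left(O,R \right)} = -1 + 20 O$ ($B{\left(O,R \right)} = 20 O - 1 = -1 + 20 O$)
$z = -12$ ($z = 1 \left(-12\right) = -12$)
$B{\left(23,-9 \right)} + z = \left(-1 + 20 \cdot 23\right) - 12 = \left(-1 + 460\right) - 12 = 459 - 12 = 447$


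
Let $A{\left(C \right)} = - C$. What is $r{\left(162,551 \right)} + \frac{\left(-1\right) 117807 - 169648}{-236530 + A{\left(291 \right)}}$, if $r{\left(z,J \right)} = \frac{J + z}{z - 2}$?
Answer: $\frac{214846173}{37891360} \approx 5.6701$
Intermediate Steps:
$r{\left(z,J \right)} = \frac{J + z}{-2 + z}$
$r{\left(162,551 \right)} + \frac{\left(-1\right) 117807 - 169648}{-236530 + A{\left(291 \right)}} = \frac{551 + 162}{-2 + 162} + \frac{\left(-1\right) 117807 - 169648}{-236530 - 291} = \frac{1}{160} \cdot 713 + \frac{-117807 - 169648}{-236530 - 291} = \frac{1}{160} \cdot 713 - \frac{287455}{-236821} = \frac{713}{160} - - \frac{287455}{236821} = \frac{713}{160} + \frac{287455}{236821} = \frac{214846173}{37891360}$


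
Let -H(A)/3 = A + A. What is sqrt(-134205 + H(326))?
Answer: 369*I ≈ 369.0*I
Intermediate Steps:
H(A) = -6*A (H(A) = -3*(A + A) = -6*A)
sqrt(-134205 + H(326)) = sqrt(-134205 - 6*326) = sqrt(-134205 - 1956) = sqrt(-136161) = 369*I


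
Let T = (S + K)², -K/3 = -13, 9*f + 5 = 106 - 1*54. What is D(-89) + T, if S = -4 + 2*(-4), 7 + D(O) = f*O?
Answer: 2315/9 ≈ 257.22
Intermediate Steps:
f = 47/9 (f = -5/9 + (106 - 1*54)/9 = -5/9 + (106 - 54)/9 = -5/9 + (⅑)*52 = -5/9 + 52/9 = 47/9 ≈ 5.2222)
K = 39 (K = -3*(-13) = 39)
D(O) = -7 + 47*O/9
S = -12 (S = -4 - 8 = -12)
T = 729 (T = (-12 + 39)² = 27² = 729)
D(-89) + T = (-7 + (47/9)*(-89)) + 729 = (-7 - 4183/9) + 729 = -4246/9 + 729 = 2315/9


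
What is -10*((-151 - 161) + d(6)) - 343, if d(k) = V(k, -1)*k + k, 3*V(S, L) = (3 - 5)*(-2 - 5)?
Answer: 2437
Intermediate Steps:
V(S, L) = 14/3 (V(S, L) = ((3 - 5)*(-2 - 5))/3 = (-2*(-7))/3 = (⅓)*14 = 14/3)
d(k) = 17*k/3 (d(k) = 14*k/3 + k = 17*k/3)
-10*((-151 - 161) + d(6)) - 343 = -10*((-151 - 161) + (17/3)*6) - 343 = -10*(-312 + 34) - 343 = -10*(-278) - 343 = 2780 - 343 = 2437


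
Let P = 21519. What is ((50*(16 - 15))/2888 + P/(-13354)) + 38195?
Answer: 368245083867/9641588 ≈ 38193.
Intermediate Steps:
((50*(16 - 15))/2888 + P/(-13354)) + 38195 = ((50*(16 - 15))/2888 + 21519/(-13354)) + 38195 = ((50*1)*(1/2888) + 21519*(-1/13354)) + 38195 = (50*(1/2888) - 21519/13354) + 38195 = (25/1444 - 21519/13354) + 38195 = -15369793/9641588 + 38195 = 368245083867/9641588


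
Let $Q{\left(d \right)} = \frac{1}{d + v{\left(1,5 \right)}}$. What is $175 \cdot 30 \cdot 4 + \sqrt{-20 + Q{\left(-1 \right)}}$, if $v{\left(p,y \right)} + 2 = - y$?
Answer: $21000 + \frac{i \sqrt{322}}{4} \approx 21000.0 + 4.4861 i$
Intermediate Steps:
$v{\left(p,y \right)} = -2 - y$
$Q{\left(d \right)} = \frac{1}{-7 + d}$ ($Q{\left(d \right)} = \frac{1}{d - 7} = \frac{1}{-7 + d}$)
$175 \cdot 30 \cdot 4 + \sqrt{-20 + Q{\left(-1 \right)}} = 175 \cdot 30 \cdot 4 + \sqrt{-20 + \frac{1}{-7 - 1}} = 175 \cdot 120 + \sqrt{-20 + \frac{1}{-8}} = 21000 + \sqrt{-20 - \frac{1}{8}} = 21000 + \sqrt{- \frac{161}{8}} = 21000 + \frac{i \sqrt{322}}{4}$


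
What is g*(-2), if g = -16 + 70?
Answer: -108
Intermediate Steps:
g = 54
g*(-2) = 54*(-2) = -108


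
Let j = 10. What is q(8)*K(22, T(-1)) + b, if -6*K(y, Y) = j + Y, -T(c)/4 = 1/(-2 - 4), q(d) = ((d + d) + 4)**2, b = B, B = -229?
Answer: -8461/9 ≈ -940.11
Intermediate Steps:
b = -229
q(d) = (4 + 2*d)**2 (q(d) = (2*d + 4)**2 = (4 + 2*d)**2)
T(c) = 2/3 (T(c) = -4/(-2 - 4) = -4/(-6) = -4*(-1/6) = 2/3)
K(y, Y) = -5/3 - Y/6 (K(y, Y) = -(10 + Y)/6 = -5/3 - Y/6)
q(8)*K(22, T(-1)) + b = (4*(2 + 8)**2)*(-5/3 - 1/6*2/3) - 229 = (4*10**2)*(-5/3 - 1/9) - 229 = (4*100)*(-16/9) - 229 = 400*(-16/9) - 229 = -6400/9 - 229 = -8461/9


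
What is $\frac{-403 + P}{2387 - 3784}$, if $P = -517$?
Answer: $\frac{920}{1397} \approx 0.65855$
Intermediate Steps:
$\frac{-403 + P}{2387 - 3784} = \frac{-403 - 517}{2387 - 3784} = - \frac{920}{-1397} = \left(-920\right) \left(- \frac{1}{1397}\right) = \frac{920}{1397}$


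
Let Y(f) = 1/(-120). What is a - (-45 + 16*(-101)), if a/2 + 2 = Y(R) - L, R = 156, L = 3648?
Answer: -338341/60 ≈ -5639.0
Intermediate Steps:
Y(f) = -1/120
a = -438001/60 (a = -4 + 2*(-1/120 - 1*3648) = -4 + 2*(-1/120 - 3648) = -4 + 2*(-437761/120) = -4 - 437761/60 = -438001/60 ≈ -7300.0)
a - (-45 + 16*(-101)) = -438001/60 - (-45 + 16*(-101)) = -438001/60 - (-45 - 1616) = -438001/60 - 1*(-1661) = -438001/60 + 1661 = -338341/60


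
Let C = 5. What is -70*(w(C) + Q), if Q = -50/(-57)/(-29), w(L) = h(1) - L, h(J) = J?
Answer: 466340/1653 ≈ 282.12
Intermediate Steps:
w(L) = 1 - L
Q = -50/1653 (Q = -50*(-1/57)*(-1/29) = (50/57)*(-1/29) = -50/1653 ≈ -0.030248)
-70*(w(C) + Q) = -70*((1 - 1*5) - 50/1653) = -70*((1 - 5) - 50/1653) = -70*(-4 - 50/1653) = -70*(-6662/1653) = 466340/1653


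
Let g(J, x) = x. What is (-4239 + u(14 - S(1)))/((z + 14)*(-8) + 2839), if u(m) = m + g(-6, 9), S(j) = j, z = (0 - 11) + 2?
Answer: -4217/2799 ≈ -1.5066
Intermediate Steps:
z = -9 (z = -11 + 2 = -9)
u(m) = 9 + m (u(m) = m + 9 = 9 + m)
(-4239 + u(14 - S(1)))/((z + 14)*(-8) + 2839) = (-4239 + (9 + (14 - 1*1)))/((-9 + 14)*(-8) + 2839) = (-4239 + (9 + (14 - 1)))/(5*(-8) + 2839) = (-4239 + (9 + 13))/(-40 + 2839) = (-4239 + 22)/2799 = -4217*1/2799 = -4217/2799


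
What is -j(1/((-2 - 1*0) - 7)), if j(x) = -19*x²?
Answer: 19/81 ≈ 0.23457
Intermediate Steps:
-j(1/((-2 - 1*0) - 7)) = -(-19)*(1/((-2 - 1*0) - 7))² = -(-19)*(1/((-2 + 0) - 7))² = -(-19)*(1/(-2 - 7))² = -(-19)*(1/(-9))² = -(-19)*(-⅑)² = -(-19)/81 = -1*(-19/81) = 19/81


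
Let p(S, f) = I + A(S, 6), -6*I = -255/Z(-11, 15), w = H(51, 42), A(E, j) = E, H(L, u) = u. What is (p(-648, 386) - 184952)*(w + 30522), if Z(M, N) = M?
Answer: -62400761370/11 ≈ -5.6728e+9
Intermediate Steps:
w = 42
I = -85/22 (I = -(-85)/(2*(-11)) = -(-85)*(-1)/(2*11) = -⅙*255/11 = -85/22 ≈ -3.8636)
p(S, f) = -85/22 + S
(p(-648, 386) - 184952)*(w + 30522) = ((-85/22 - 648) - 184952)*(42 + 30522) = (-14341/22 - 184952)*30564 = -4083285/22*30564 = -62400761370/11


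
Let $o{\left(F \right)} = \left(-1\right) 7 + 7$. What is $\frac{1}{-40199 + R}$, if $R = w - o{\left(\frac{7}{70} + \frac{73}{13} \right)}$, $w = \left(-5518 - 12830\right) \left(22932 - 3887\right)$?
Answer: $- \frac{1}{349477859} \approx -2.8614 \cdot 10^{-9}$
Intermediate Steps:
$w = -349437660$ ($w = \left(-18348\right) 19045 = -349437660$)
$o{\left(F \right)} = 0$ ($o{\left(F \right)} = -7 + 7 = 0$)
$R = -349437660$ ($R = -349437660 - 0 = -349437660 + 0 = -349437660$)
$\frac{1}{-40199 + R} = \frac{1}{-40199 - 349437660} = \frac{1}{-349477859} = - \frac{1}{349477859}$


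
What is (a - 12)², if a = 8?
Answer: 16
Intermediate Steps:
(a - 12)² = (8 - 12)² = (-4)² = 16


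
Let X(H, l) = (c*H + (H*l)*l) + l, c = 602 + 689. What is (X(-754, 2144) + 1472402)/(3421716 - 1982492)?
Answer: -866359453/359806 ≈ -2407.9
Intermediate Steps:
c = 1291
X(H, l) = l + 1291*H + H*l**2 (X(H, l) = (1291*H + (H*l)*l) + l = (1291*H + H*l**2) + l = l + 1291*H + H*l**2)
(X(-754, 2144) + 1472402)/(3421716 - 1982492) = ((2144 + 1291*(-754) - 754*2144**2) + 1472402)/(3421716 - 1982492) = ((2144 - 973414 - 754*4596736) + 1472402)/1439224 = ((2144 - 973414 - 3465938944) + 1472402)*(1/1439224) = (-3466910214 + 1472402)*(1/1439224) = -3465437812*1/1439224 = -866359453/359806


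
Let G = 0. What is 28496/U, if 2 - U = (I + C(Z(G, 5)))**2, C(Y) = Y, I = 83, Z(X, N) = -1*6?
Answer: -28496/5927 ≈ -4.8078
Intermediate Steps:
Z(X, N) = -6
U = -5927 (U = 2 - (83 - 6)**2 = 2 - 1*77**2 = 2 - 1*5929 = 2 - 5929 = -5927)
28496/U = 28496/(-5927) = 28496*(-1/5927) = -28496/5927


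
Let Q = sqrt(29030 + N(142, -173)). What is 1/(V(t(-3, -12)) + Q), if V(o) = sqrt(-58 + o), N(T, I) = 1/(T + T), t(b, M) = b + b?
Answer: 142/(sqrt(585360991) + 1136*I) ≈ 0.0058563 - 0.00027497*I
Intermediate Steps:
t(b, M) = 2*b
N(T, I) = 1/(2*T)
Q = sqrt(585360991)/142 (Q = sqrt(29030 + (1/2)/142) = sqrt(29030 + (1/2)*(1/142)) = sqrt(29030 + 1/284) = sqrt(8244521/284) = sqrt(585360991)/142 ≈ 170.38)
1/(V(t(-3, -12)) + Q) = 1/(sqrt(-58 + 2*(-3)) + sqrt(585360991)/142) = 1/(sqrt(-58 - 6) + sqrt(585360991)/142) = 1/(sqrt(-64) + sqrt(585360991)/142) = 1/(8*I + sqrt(585360991)/142)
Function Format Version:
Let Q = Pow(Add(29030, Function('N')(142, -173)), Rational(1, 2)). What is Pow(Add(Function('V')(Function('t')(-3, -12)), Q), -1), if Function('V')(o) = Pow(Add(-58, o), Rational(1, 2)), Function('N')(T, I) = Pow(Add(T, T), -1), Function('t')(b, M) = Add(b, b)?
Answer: Mul(142, Pow(Add(Pow(585360991, Rational(1, 2)), Mul(1136, I)), -1)) ≈ Add(0.0058563, Mul(-0.00027497, I))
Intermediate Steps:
Function('t')(b, M) = Mul(2, b)
Function('N')(T, I) = Mul(Rational(1, 2), Pow(T, -1)) (Function('N')(T, I) = Pow(Mul(2, T), -1) = Mul(Rational(1, 2), Pow(T, -1)))
Q = Mul(Rational(1, 142), Pow(585360991, Rational(1, 2))) (Q = Pow(Add(29030, Mul(Rational(1, 2), Pow(142, -1))), Rational(1, 2)) = Pow(Add(29030, Mul(Rational(1, 2), Rational(1, 142))), Rational(1, 2)) = Pow(Add(29030, Rational(1, 284)), Rational(1, 2)) = Pow(Rational(8244521, 284), Rational(1, 2)) = Mul(Rational(1, 142), Pow(585360991, Rational(1, 2))) ≈ 170.38)
Pow(Add(Function('V')(Function('t')(-3, -12)), Q), -1) = Pow(Add(Pow(Add(-58, Mul(2, -3)), Rational(1, 2)), Mul(Rational(1, 142), Pow(585360991, Rational(1, 2)))), -1) = Pow(Add(Pow(Add(-58, -6), Rational(1, 2)), Mul(Rational(1, 142), Pow(585360991, Rational(1, 2)))), -1) = Pow(Add(Pow(-64, Rational(1, 2)), Mul(Rational(1, 142), Pow(585360991, Rational(1, 2)))), -1) = Pow(Add(Mul(8, I), Mul(Rational(1, 142), Pow(585360991, Rational(1, 2)))), -1)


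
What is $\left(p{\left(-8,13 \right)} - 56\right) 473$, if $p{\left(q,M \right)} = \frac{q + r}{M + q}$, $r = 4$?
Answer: $- \frac{134332}{5} \approx -26866.0$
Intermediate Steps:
$p{\left(q,M \right)} = \frac{4 + q}{M + q}$ ($p{\left(q,M \right)} = \frac{q + 4}{M + q} = \frac{4 + q}{M + q}$)
$\left(p{\left(-8,13 \right)} - 56\right) 473 = \left(\frac{4 - 8}{13 - 8} - 56\right) 473 = \left(\frac{1}{5} \left(-4\right) - 56\right) 473 = \left(- \frac{4}{5} - 56\right) 473 = \left(- \frac{284}{5}\right) 473 = - \frac{134332}{5}$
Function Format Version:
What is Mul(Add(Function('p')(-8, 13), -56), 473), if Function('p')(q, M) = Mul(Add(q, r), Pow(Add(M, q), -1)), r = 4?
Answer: Rational(-134332, 5) ≈ -26866.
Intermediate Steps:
Function('p')(q, M) = Mul(Pow(Add(M, q), -1), Add(4, q)) (Function('p')(q, M) = Mul(Add(q, 4), Pow(Add(M, q), -1)) = Mul(Add(4, q), Pow(Add(M, q), -1)) = Mul(Pow(Add(M, q), -1), Add(4, q)))
Mul(Add(Function('p')(-8, 13), -56), 473) = Mul(Add(Mul(Pow(Add(13, -8), -1), Add(4, -8)), -56), 473) = Mul(Add(Mul(Pow(5, -1), -4), -56), 473) = Mul(Add(Mul(Rational(1, 5), -4), -56), 473) = Mul(Add(Rational(-4, 5), -56), 473) = Mul(Rational(-284, 5), 473) = Rational(-134332, 5)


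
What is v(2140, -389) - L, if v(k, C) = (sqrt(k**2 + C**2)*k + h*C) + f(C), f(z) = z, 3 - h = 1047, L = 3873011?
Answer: -3467284 + 2140*sqrt(4730921) ≈ 1.1874e+6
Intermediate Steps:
h = -1044 (h = 3 - 1*1047 = 3 - 1047 = -1044)
v(k, C) = -1043*C + k*sqrt(C**2 + k**2) (v(k, C) = (sqrt(k**2 + C**2)*k - 1044*C) + C = (sqrt(C**2 + k**2)*k - 1044*C) + C = (k*sqrt(C**2 + k**2) - 1044*C) + C = (-1044*C + k*sqrt(C**2 + k**2)) + C = -1043*C + k*sqrt(C**2 + k**2))
v(2140, -389) - L = (-1043*(-389) + 2140*sqrt((-389)**2 + 2140**2)) - 1*3873011 = (405727 + 2140*sqrt(151321 + 4579600)) - 3873011 = (405727 + 2140*sqrt(4730921)) - 3873011 = -3467284 + 2140*sqrt(4730921)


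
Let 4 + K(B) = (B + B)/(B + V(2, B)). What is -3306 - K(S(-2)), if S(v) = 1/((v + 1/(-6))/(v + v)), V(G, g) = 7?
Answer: -379778/115 ≈ -3302.4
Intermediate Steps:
S(v) = 2*v/(-⅙ + v) (S(v) = 1/((v - ⅙)/((2*v))) = 1/((-⅙ + v)*(1/(2*v))) = 1/((-⅙ + v)/(2*v)) = 2*v/(-⅙ + v))
K(B) = -4 + 2*B/(7 + B) (K(B) = -4 + (B + B)/(B + 7) = -4 + (2*B)/(7 + B) = -4 + 2*B/(7 + B))
-3306 - K(S(-2)) = -3306 - 2*(-14 - 12*(-2)/(-1 + 6*(-2)))/(7 + 12*(-2)/(-1 + 6*(-2))) = -3306 - 2*(-14 - 12*(-2)/(-1 - 12))/(7 + 12*(-2)/(-1 - 12)) = -3306 - 2*(-14 - 12*(-2)/(-13))/(7 + 12*(-2)/(-13)) = -3306 - 2*(-14 - 12*(-2)*(-1)/13)/(7 + 12*(-2)*(-1/13)) = -3306 - 2*(-14 - 1*24/13)/(7 + 24/13) = -3306 - 2*(-14 - 24/13)/115/13 = -3306 - 2*13*(-206)/(115*13) = -3306 - 1*(-412/115) = -3306 + 412/115 = -379778/115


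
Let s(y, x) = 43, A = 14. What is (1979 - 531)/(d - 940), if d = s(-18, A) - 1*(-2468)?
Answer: 1448/1571 ≈ 0.92171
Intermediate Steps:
d = 2511 (d = 43 - 1*(-2468) = 43 + 2468 = 2511)
(1979 - 531)/(d - 940) = (1979 - 531)/(2511 - 940) = 1448/1571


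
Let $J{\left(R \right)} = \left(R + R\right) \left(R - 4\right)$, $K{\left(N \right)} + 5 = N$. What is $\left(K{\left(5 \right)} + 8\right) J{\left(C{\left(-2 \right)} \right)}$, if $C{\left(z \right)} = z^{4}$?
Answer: $3072$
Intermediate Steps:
$K{\left(N \right)} = -5 + N$
$J{\left(R \right)} = 2 R \left(-4 + R\right)$
$\left(K{\left(5 \right)} + 8\right) J{\left(C{\left(-2 \right)} \right)} = \left(\left(-5 + 5\right) + 8\right) 2 \left(-2\right)^{4} \left(-4 + \left(-2\right)^{4}\right) = \left(0 + 8\right) 2 \cdot 16 \left(-4 + 16\right) = 8 \cdot 2 \cdot 16 \cdot 12 = 8 \cdot 384 = 3072$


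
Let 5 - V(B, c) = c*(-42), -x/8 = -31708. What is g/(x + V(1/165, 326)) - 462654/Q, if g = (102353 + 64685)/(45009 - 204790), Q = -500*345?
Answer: 143218721860003/53399009926250 ≈ 2.6820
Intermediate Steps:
Q = -172500
g = -167038/159781 (g = 167038/(-159781) = 167038*(-1/159781) = -167038/159781 ≈ -1.0454)
x = 253664 (x = -8*(-31708) = 253664)
V(B, c) = 5 + 42*c (V(B, c) = 5 - c*(-42) = 5 - (-42)*c = 5 + 42*c)
g/(x + V(1/165, 326)) - 462654/Q = -167038/(159781*(253664 + (5 + 42*326))) - 462654/(-172500) = -167038/(159781*(253664 + (5 + 13692))) - 462654*(-1/172500) = -167038/(159781*(253664 + 13697)) + 77109/28750 = -167038/159781/267361 + 77109/28750 = -167038/159781*1/267361 + 77109/28750 = -167038/42719207941 + 77109/28750 = 143218721860003/53399009926250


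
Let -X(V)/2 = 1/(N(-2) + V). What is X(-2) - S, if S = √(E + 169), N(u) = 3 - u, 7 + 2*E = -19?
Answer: -⅔ - 2*√39 ≈ -13.157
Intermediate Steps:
E = -13 (E = -7/2 + (½)*(-19) = -7/2 - 19/2 = -13)
X(V) = -2/(5 + V) (X(V) = -2/((3 - 1*(-2)) + V) = -2/((3 + 2) + V) = -2/(5 + V))
S = 2*√39 (S = √(-13 + 169) = √156 = 2*√39 ≈ 12.490)
X(-2) - S = -2/(5 - 2) - 2*√39 = -2/3 - 2*√39 = -2*⅓ - 2*√39 = -⅔ - 2*√39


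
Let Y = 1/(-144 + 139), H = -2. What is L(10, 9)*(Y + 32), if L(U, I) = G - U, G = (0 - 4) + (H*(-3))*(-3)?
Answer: -5088/5 ≈ -1017.6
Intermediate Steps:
Y = -⅕ (Y = 1/(-5) = -⅕ ≈ -0.20000)
G = -22 (G = (0 - 4) - 2*(-3)*(-3) = -4 + 6*(-3) = -4 - 18 = -22)
L(U, I) = -22 - U
L(10, 9)*(Y + 32) = (-22 - 1*10)*(-⅕ + 32) = (-22 - 10)*(159/5) = -32*159/5 = -5088/5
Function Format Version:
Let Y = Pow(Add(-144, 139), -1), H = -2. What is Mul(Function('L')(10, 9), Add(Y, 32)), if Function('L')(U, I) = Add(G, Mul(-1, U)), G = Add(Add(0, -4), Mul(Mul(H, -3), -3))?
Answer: Rational(-5088, 5) ≈ -1017.6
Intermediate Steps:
Y = Rational(-1, 5) (Y = Pow(-5, -1) = Rational(-1, 5) ≈ -0.20000)
G = -22 (G = Add(Add(0, -4), Mul(Mul(-2, -3), -3)) = Add(-4, Mul(6, -3)) = Add(-4, -18) = -22)
Function('L')(U, I) = Add(-22, Mul(-1, U))
Mul(Function('L')(10, 9), Add(Y, 32)) = Mul(Add(-22, Mul(-1, 10)), Add(Rational(-1, 5), 32)) = Mul(Add(-22, -10), Rational(159, 5)) = Mul(-32, Rational(159, 5)) = Rational(-5088, 5)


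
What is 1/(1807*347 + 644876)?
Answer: 1/1271905 ≈ 7.8622e-7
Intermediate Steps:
1/(1807*347 + 644876) = 1/(627029 + 644876) = 1/1271905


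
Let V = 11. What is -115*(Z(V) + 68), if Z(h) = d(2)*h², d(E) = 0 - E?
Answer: 20010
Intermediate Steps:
d(E) = -E
Z(h) = -2*h² (Z(h) = (-1*2)*h² = -2*h²)
-115*(Z(V) + 68) = -115*(-2*11² + 68) = -115*(-2*121 + 68) = -115*(-242 + 68) = -115*(-174) = 20010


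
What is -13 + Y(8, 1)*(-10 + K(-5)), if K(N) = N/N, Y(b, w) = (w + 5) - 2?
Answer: -49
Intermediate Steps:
Y(b, w) = 3 + w (Y(b, w) = (5 + w) - 2 = 3 + w)
K(N) = 1
-13 + Y(8, 1)*(-10 + K(-5)) = -13 + (3 + 1)*(-10 + 1) = -13 + 4*(-9) = -13 - 36 = -49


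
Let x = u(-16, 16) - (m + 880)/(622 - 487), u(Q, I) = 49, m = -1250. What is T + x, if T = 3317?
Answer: 90956/27 ≈ 3368.7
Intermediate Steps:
x = 1397/27 (x = 49 - (-1250 + 880)/(622 - 487) = 49 - (-370)/135 = 49 - 1*(-74/27) = 49 + 74/27 = 1397/27 ≈ 51.741)
T + x = 3317 + 1397/27 = 90956/27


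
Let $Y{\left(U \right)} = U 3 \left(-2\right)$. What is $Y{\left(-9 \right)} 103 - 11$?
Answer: $5551$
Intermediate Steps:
$Y{\left(U \right)} = - 6 U$ ($Y{\left(U \right)} = 3 U \left(-2\right) = - 6 U$)
$Y{\left(-9 \right)} 103 - 11 = \left(-6\right) \left(-9\right) 103 - 11 = 54 \cdot 103 - 11 = 5562 - 11 = 5551$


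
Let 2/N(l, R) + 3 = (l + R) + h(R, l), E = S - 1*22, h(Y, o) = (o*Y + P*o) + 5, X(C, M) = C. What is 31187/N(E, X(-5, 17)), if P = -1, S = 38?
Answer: -2588521/2 ≈ -1.2943e+6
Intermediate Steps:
h(Y, o) = 5 - o + Y*o (h(Y, o) = (o*Y - o) + 5 = (Y*o - o) + 5 = (-o + Y*o) + 5 = 5 - o + Y*o)
E = 16 (E = 38 - 1*22 = 38 - 22 = 16)
N(l, R) = 2/(2 + R + R*l) (N(l, R) = 2/(-3 + ((l + R) + (5 - l + R*l))) = 2/(-3 + ((R + l) + (5 - l + R*l))) = 2/(-3 + (5 + R + R*l)) = 2/(2 + R + R*l))
31187/N(E, X(-5, 17)) = 31187/((2/(2 - 5 - 5*16))) = 31187/((2/(2 - 5 - 80))) = 31187/((2/(-83))) = 31187/((2*(-1/83))) = 31187/(-2/83) = 31187*(-83/2) = -2588521/2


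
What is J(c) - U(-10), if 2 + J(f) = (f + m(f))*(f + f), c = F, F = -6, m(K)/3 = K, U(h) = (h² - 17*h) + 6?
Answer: 10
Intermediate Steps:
U(h) = 6 + h² - 17*h
m(K) = 3*K
c = -6
J(f) = -2 + 8*f² (J(f) = -2 + (f + 3*f)*(f + f) = -2 + (4*f)*(2*f) = -2 + 8*f²)
J(c) - U(-10) = (-2 + 8*(-6)²) - (6 + (-10)² - 17*(-10)) = (-2 + 8*36) - (6 + 100 + 170) = (-2 + 288) - 1*276 = 286 - 276 = 10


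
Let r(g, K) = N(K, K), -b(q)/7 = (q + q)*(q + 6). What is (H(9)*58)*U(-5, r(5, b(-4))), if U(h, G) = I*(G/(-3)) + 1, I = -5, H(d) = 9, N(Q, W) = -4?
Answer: -2958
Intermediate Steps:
b(q) = -14*q*(6 + q) (b(q) = -7*(q + q)*(q + 6) = -7*2*q*(6 + q) = -14*q*(6 + q))
r(g, K) = -4
U(h, G) = 1 + 5*G/3 (U(h, G) = -5*G/(-3) + 1 = -5*G*(-1)/3 + 1 = -(-5)*G/3 + 1 = 5*G/3 + 1 = 1 + 5*G/3)
(H(9)*58)*U(-5, r(5, b(-4))) = (9*58)*(1 + (5/3)*(-4)) = 522*(1 - 20/3) = 522*(-17/3) = -2958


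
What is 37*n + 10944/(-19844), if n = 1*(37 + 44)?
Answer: 14865381/4961 ≈ 2996.4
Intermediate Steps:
n = 81 (n = 1*81 = 81)
37*n + 10944/(-19844) = 37*81 + 10944/(-19844) = 2997 + 10944*(-1/19844) = 2997 - 2736/4961 = 14865381/4961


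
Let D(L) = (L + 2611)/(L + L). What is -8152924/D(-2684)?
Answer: -43764896032/73 ≈ -5.9952e+8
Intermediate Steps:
D(L) = (2611 + L)/(2*L) (D(L) = (2611 + L)/((2*L)) = (2611 + L)*(1/(2*L)) = (2611 + L)/(2*L))
-8152924/D(-2684) = -8152924*(-5368/(2611 - 2684)) = -8152924/((½)*(-1/2684)*(-73)) = -8152924/73/5368 = -8152924*5368/73 = -43764896032/73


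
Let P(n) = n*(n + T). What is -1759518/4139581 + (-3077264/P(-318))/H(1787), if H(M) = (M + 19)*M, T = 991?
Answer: -303818106780717190/714793963679299287 ≈ -0.42504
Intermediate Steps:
H(M) = M*(19 + M) (H(M) = (19 + M)*M = M*(19 + M))
P(n) = n*(991 + n) (P(n) = n*(n + 991) = n*(991 + n))
-1759518/4139581 + (-3077264/P(-318))/H(1787) = -1759518/4139581 + (-3077264*(-1/(318*(991 - 318))))/((1787*(19 + 1787))) = -1759518*1/4139581 + (-3077264/((-318*673)))/((1787*1806)) = -1759518/4139581 - 3077264/(-214014)/3227322 = -1759518/4139581 - 3077264*(-1/214014)*(1/3227322) = -1759518/4139581 + (1538632/107007)*(1/3227322) = -1759518/4139581 + 769316/172673022627 = -303818106780717190/714793963679299287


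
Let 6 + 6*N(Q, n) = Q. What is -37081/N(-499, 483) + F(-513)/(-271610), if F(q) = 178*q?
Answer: 6047553603/13716305 ≈ 440.90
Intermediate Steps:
N(Q, n) = -1 + Q/6
-37081/N(-499, 483) + F(-513)/(-271610) = -37081/(-1 + (⅙)*(-499)) + (178*(-513))/(-271610) = -37081/(-1 - 499/6) - 91314*(-1/271610) = -37081/(-505/6) + 45657/135805 = -37081*(-6/505) + 45657/135805 = 222486/505 + 45657/135805 = 6047553603/13716305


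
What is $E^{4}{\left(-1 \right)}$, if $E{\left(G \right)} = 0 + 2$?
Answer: $16$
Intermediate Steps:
$E{\left(G \right)} = 2$
$E^{4}{\left(-1 \right)} = 2^{4} = 16$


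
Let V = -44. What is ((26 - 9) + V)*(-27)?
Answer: 729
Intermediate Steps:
((26 - 9) + V)*(-27) = ((26 - 9) - 44)*(-27) = (17 - 44)*(-27) = -27*(-27) = 729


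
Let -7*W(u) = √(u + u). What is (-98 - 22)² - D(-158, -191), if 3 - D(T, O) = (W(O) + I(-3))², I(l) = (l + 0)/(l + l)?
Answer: 2820333/196 - I*√382/7 ≈ 14389.0 - 2.7921*I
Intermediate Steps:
W(u) = -√2*√u/7 (W(u) = -√(u + u)/7 = -√2*√u/7)
I(l) = ½ (I(l) = l/((2*l)) = l*(1/(2*l)) = ½)
D(T, O) = 3 - (½ - √2*√O/7)² (D(T, O) = 3 - (-√2*√O/7 + ½)² = 3 - (½ - √2*√O/7)²)
(-98 - 22)² - D(-158, -191) = (-98 - 22)² - (3 - (-7 + 2*√2*√(-191))²/196) = (-120)² - (3 - (-7 + 2*√2*(I*√191))²/196) = 14400 - (3 - (-7 + 2*I*√382)²/196) = 14400 + (-3 + (-7 + 2*I*√382)²/196) = 14397 + (-7 + 2*I*√382)²/196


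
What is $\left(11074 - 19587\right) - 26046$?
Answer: $-34559$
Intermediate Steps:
$\left(11074 - 19587\right) - 26046 = -8513 - 26046 = -34559$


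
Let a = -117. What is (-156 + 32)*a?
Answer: 14508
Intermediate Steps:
(-156 + 32)*a = (-156 + 32)*(-117) = -124*(-117) = 14508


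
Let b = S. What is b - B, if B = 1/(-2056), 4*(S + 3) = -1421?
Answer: -736561/2056 ≈ -358.25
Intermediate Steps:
S = -1433/4 (S = -3 + (¼)*(-1421) = -3 - 1421/4 = -1433/4 ≈ -358.25)
b = -1433/4 ≈ -358.25
B = -1/2056 ≈ -0.00048638
b - B = -1433/4 - 1*(-1/2056) = -1433/4 + 1/2056 = -736561/2056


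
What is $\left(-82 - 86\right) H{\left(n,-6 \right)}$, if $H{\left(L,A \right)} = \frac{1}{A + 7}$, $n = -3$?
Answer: $-168$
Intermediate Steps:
$H{\left(L,A \right)} = \frac{1}{7 + A}$
$\left(-82 - 86\right) H{\left(n,-6 \right)} = \frac{-82 - 86}{7 - 6} = - \frac{168}{1} = \left(-168\right) 1 = -168$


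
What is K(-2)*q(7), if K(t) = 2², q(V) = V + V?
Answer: 56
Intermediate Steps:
q(V) = 2*V
K(t) = 4
K(-2)*q(7) = 4*(2*7) = 4*14 = 56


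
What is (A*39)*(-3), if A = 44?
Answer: -5148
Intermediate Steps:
(A*39)*(-3) = (44*39)*(-3) = 1716*(-3) = -5148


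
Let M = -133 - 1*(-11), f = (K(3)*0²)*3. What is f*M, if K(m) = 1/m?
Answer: 0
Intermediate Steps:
f = 0 (f = (0²/3)*3 = ((⅓)*0)*3 = 0*3 = 0)
M = -122 (M = -133 + 11 = -122)
f*M = 0*(-122) = 0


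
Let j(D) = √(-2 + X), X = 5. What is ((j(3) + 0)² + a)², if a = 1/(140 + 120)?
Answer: 609961/67600 ≈ 9.0231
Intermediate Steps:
j(D) = √3 (j(D) = √(-2 + 5) = √3)
a = 1/260 ≈ 0.0038462
((j(3) + 0)² + a)² = ((√3 + 0)² + 1/260)² = ((√3)² + 1/260)² = (3 + 1/260)² = (781/260)² = 609961/67600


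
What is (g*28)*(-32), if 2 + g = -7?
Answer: 8064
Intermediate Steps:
g = -9 (g = -2 - 7 = -9)
(g*28)*(-32) = -9*28*(-32) = -252*(-32) = 8064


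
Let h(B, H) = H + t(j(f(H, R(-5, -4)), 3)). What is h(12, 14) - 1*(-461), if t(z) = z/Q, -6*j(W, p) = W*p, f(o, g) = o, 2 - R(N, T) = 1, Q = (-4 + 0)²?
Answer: 7593/16 ≈ 474.56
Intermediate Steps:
Q = 16 (Q = (-4)² = 16)
R(N, T) = 1 (R(N, T) = 2 - 1*1 = 2 - 1 = 1)
j(W, p) = -W*p/6
t(z) = z/16
h(B, H) = 31*H/32 (h(B, H) = H + (-⅙*H*3)/16 = H + (-H/2)/16 = H - H/32 = 31*H/32)
h(12, 14) - 1*(-461) = (31/32)*14 - 1*(-461) = 217/16 + 461 = 7593/16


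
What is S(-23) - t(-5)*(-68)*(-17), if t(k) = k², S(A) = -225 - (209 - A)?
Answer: -29357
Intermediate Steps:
S(A) = -434 + A (S(A) = -225 + (-209 + A) = -434 + A)
S(-23) - t(-5)*(-68)*(-17) = (-434 - 23) - (-5)²*(-68)*(-17) = -457 - 25*(-68)*(-17) = -457 - (-1700)*(-17) = -457 - 1*28900 = -457 - 28900 = -29357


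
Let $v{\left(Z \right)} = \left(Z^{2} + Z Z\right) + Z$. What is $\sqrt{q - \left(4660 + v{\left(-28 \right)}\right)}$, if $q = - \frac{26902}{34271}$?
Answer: $\frac{i \sqrt{7282830892642}}{34271} \approx 78.745 i$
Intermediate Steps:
$v{\left(Z \right)} = Z + 2 Z^{2}$ ($v{\left(Z \right)} = \left(Z^{2} + Z^{2}\right) + Z = 2 Z^{2} + Z = Z + 2 Z^{2}$)
$q = - \frac{26902}{34271}$ ($q = \left(-26902\right) \frac{1}{34271} = - \frac{26902}{34271} \approx -0.78498$)
$\sqrt{q - \left(4660 + v{\left(-28 \right)}\right)} = \sqrt{- \frac{26902}{34271} - \left(4660 - 28 \left(1 + 2 \left(-28\right)\right)\right)} = \sqrt{- \frac{26902}{34271} - \left(4660 - 28 \left(1 - 56\right)\right)} = \sqrt{- \frac{26902}{34271} - \left(4660 - -1540\right)} = \sqrt{- \frac{26902}{34271} - 6200} = \sqrt{- \frac{212507102}{34271}} = \frac{i \sqrt{7282830892642}}{34271}$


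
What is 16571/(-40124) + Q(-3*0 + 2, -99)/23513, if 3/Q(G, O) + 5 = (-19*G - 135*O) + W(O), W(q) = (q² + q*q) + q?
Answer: -1827104771729/4424039137700 ≈ -0.41299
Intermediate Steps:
W(q) = q + 2*q² (W(q) = (q² + q²) + q = 2*q² + q = q + 2*q²)
Q(G, O) = 3/(-5 - 135*O - 19*G + O*(1 + 2*O)) (Q(G, O) = 3/(-5 + ((-19*G - 135*O) + O*(1 + 2*O))) = 3/(-5 + ((-135*O - 19*G) + O*(1 + 2*O))) = 3/(-5 + (-135*O - 19*G + O*(1 + 2*O))) = 3/(-5 - 135*O - 19*G + O*(1 + 2*O)))
16571/(-40124) + Q(-3*0 + 2, -99)/23513 = 16571/(-40124) - 3/(5 - 2*(-99)² + 19*(-3*0 + 2) + 134*(-99))/23513 = 16571*(-1/40124) - 3/(5 - 2*9801 + 19*(0 + 2) - 13266)*(1/23513) = -16571/40124 - 3/(5 - 19602 + 19*2 - 13266)*(1/23513) = -16571/40124 - 3/(5 - 19602 + 38 - 13266)*(1/23513) = -16571/40124 - 3/(-32825)*(1/23513) = -16571/40124 - 3*(-1/32825)*(1/23513) = -16571/40124 + (3/32825)*(1/23513) = -16571/40124 + 3/771814225 = -1827104771729/4424039137700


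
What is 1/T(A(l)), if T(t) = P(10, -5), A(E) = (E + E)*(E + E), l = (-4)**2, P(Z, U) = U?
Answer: -1/5 ≈ -0.20000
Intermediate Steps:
l = 16
A(E) = 4*E**2 (A(E) = (2*E)*(2*E) = 4*E**2)
T(t) = -5
1/T(A(l)) = 1/(-5) = -1/5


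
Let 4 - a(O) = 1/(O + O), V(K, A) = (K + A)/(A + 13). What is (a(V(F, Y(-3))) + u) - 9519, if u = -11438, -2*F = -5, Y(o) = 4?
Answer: -272406/13 ≈ -20954.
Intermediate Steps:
F = 5/2 (F = -½*(-5) = 5/2 ≈ 2.5000)
V(K, A) = (A + K)/(13 + A)
a(O) = 4 - 1/(2*O) (a(O) = 4 - 1/(O + O) = 4 - 1/(2*O))
(a(V(F, Y(-3))) + u) - 9519 = ((4 - (13 + 4)/(4 + 5/2)/2) - 11438) - 9519 = ((4 - 1/(2*((13/2)/17))) - 11438) - 9519 = ((4 - 1/(2*((1/17)*(13/2)))) - 11438) - 9519 = ((4 - 1/(2*13/34)) - 11438) - 9519 = ((4 - ½*34/13) - 11438) - 9519 = ((4 - 17/13) - 11438) - 9519 = (35/13 - 11438) - 9519 = -148659/13 - 9519 = -272406/13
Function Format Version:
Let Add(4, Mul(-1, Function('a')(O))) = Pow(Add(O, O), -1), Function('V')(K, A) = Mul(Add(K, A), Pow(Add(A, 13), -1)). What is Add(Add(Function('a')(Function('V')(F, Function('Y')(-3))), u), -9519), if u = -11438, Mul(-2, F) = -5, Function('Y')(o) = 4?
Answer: Rational(-272406, 13) ≈ -20954.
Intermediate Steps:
F = Rational(5, 2) (F = Mul(Rational(-1, 2), -5) = Rational(5, 2) ≈ 2.5000)
Function('V')(K, A) = Mul(Pow(Add(13, A), -1), Add(A, K)) (Function('V')(K, A) = Mul(Add(A, K), Pow(Add(13, A), -1)) = Mul(Pow(Add(13, A), -1), Add(A, K)))
Function('a')(O) = Add(4, Mul(Rational(-1, 2), Pow(O, -1))) (Function('a')(O) = Add(4, Mul(-1, Pow(Add(O, O), -1))) = Add(4, Mul(-1, Pow(Mul(2, O), -1))) = Add(4, Mul(-1, Mul(Rational(1, 2), Pow(O, -1)))) = Add(4, Mul(Rational(-1, 2), Pow(O, -1))))
Add(Add(Function('a')(Function('V')(F, Function('Y')(-3))), u), -9519) = Add(Add(Add(4, Mul(Rational(-1, 2), Pow(Mul(Pow(Add(13, 4), -1), Add(4, Rational(5, 2))), -1))), -11438), -9519) = Add(Add(Add(4, Mul(Rational(-1, 2), Pow(Mul(Pow(17, -1), Rational(13, 2)), -1))), -11438), -9519) = Add(Add(Add(4, Mul(Rational(-1, 2), Pow(Mul(Rational(1, 17), Rational(13, 2)), -1))), -11438), -9519) = Add(Add(Add(4, Mul(Rational(-1, 2), Pow(Rational(13, 34), -1))), -11438), -9519) = Add(Add(Add(4, Mul(Rational(-1, 2), Rational(34, 13))), -11438), -9519) = Add(Add(Add(4, Rational(-17, 13)), -11438), -9519) = Add(Add(Rational(35, 13), -11438), -9519) = Add(Rational(-148659, 13), -9519) = Rational(-272406, 13)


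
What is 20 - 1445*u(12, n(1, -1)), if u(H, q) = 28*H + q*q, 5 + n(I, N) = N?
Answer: -537520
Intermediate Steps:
n(I, N) = -5 + N
u(H, q) = q² + 28*H (u(H, q) = 28*H + q² = q² + 28*H)
20 - 1445*u(12, n(1, -1)) = 20 - 1445*((-5 - 1)² + 28*12) = 20 - 1445*((-6)² + 336) = 20 - 1445*(36 + 336) = 20 - 1445*372 = 20 - 537540 = -537520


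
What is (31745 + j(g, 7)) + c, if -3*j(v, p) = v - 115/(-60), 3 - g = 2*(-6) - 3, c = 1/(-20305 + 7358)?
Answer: 14792996171/466092 ≈ 31738.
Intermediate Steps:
c = -1/12947 (c = 1/(-12947) = -1/12947 ≈ -7.7238e-5)
g = 18 (g = 3 - (2*(-6) - 3) = 3 - (-12 - 3) = 3 - 1*(-15) = 3 + 15 = 18)
j(v, p) = -23/36 - v/3 (j(v, p) = -(v - 115/(-60))/3 = -(v - 115*(-1/60))/3 = -(v + 23/12)/3 = -(23/12 + v)/3 = -23/36 - v/3)
(31745 + j(g, 7)) + c = (31745 + (-23/36 - ⅓*18)) - 1/12947 = (31745 + (-23/36 - 6)) - 1/12947 = (31745 - 239/36) - 1/12947 = 1142581/36 - 1/12947 = 14792996171/466092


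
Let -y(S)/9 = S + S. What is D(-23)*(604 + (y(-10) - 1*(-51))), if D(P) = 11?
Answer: 9185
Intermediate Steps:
y(S) = -18*S (y(S) = -9*(S + S) = -18*S)
D(-23)*(604 + (y(-10) - 1*(-51))) = 11*(604 + (-18*(-10) - 1*(-51))) = 11*(604 + (180 + 51)) = 11*(604 + 231) = 11*835 = 9185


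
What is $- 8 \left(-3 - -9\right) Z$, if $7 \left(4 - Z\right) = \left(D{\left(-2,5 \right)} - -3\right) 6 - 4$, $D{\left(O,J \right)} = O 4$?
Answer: $- \frac{2976}{7} \approx -425.14$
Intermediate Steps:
$D{\left(O,J \right)} = 4 O$
$Z = \frac{62}{7}$ ($Z = 4 - \frac{\left(4 \left(-2\right) - -3\right) 6 - 4}{7} = 4 - \frac{\left(-8 + 3\right) 6 - 4}{7} = 4 - \frac{\left(-5\right) 6 - 4}{7} = 4 - \frac{-30 - 4}{7} = 4 - - \frac{34}{7} = 4 + \frac{34}{7} = \frac{62}{7} \approx 8.8571$)
$- 8 \left(-3 - -9\right) Z = - 8 \left(-3 - -9\right) \frac{62}{7} = - 8 \left(-3 + 9\right) \frac{62}{7} = \left(-8\right) 6 \cdot \frac{62}{7} = \left(-48\right) \frac{62}{7} = - \frac{2976}{7}$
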